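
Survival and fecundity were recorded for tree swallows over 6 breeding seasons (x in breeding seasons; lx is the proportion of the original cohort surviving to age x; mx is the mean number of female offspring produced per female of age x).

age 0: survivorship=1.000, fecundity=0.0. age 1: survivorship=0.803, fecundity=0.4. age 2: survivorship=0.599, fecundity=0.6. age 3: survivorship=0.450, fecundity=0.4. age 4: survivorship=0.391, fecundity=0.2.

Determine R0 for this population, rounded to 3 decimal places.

0.939

lx·mx by age: 0, 0.3212, 0.3594, 0.18, 0.0782
R0 = Σ lx·mx = 0.9388 → 0.939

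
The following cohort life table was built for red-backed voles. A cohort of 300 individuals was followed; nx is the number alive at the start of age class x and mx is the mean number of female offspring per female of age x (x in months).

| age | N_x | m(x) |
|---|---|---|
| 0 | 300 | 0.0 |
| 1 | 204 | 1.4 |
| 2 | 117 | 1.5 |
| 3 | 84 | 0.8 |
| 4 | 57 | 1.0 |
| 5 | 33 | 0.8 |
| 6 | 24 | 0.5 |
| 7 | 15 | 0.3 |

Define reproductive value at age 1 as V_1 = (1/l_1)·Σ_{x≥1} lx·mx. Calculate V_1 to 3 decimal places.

3.079

lx = nx/n0 = nx/300: 1, 0.68, 0.39, 0.28, 0.19, 0.11, 0.08, 0.05
lx·mx for x ≥ 1: 0.952, 0.585, 0.224, 0.19, 0.088, 0.04, 0.015 → sum = 2.094
V_1 = 2.094 / l_1 = 2.094 / 0.68 = 3.079412… → 3.079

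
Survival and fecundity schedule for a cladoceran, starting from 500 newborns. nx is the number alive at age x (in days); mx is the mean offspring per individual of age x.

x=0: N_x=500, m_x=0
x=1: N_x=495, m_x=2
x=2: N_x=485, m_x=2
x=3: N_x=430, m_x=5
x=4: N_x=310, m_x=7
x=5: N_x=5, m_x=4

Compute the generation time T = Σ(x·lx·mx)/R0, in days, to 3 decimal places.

lx = nx/n0 = nx/500: 1, 0.99, 0.97, 0.86, 0.62, 0.01
lx·mx: 0, 1.98, 1.94, 4.3, 4.34, 0.04 → R0 = 12.6
x·lx·mx: 0, 1.98, 3.88, 12.9, 17.36, 0.2 → Σ = 36.32
T = 36.32 / 12.6 = 2.88254… → 2.883

2.883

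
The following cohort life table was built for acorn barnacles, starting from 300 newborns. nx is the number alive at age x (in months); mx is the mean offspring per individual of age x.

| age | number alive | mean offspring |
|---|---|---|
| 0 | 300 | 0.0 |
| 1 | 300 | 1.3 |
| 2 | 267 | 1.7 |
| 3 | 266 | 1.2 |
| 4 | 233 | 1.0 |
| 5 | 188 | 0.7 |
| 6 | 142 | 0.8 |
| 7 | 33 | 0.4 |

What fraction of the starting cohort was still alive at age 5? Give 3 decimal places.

0.627

l_5 = n_5/n_0 = 188/300 = 0.626667… → 0.627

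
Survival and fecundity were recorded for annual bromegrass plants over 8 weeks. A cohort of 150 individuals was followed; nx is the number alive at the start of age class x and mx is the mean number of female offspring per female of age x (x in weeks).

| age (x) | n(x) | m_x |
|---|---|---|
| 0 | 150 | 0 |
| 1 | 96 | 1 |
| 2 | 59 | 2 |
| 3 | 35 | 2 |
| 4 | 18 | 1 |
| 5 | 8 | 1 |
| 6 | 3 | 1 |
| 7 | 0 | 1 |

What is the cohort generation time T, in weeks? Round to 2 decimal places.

2.15

lx = nx/n0 = nx/150: 1, 0.64, 0.39333…, 0.23333…, 0.12, 0.05333…, 0.02, 0
lx·mx: 0, 0.64, 0.786667…, 0.466667…, 0.12, 0.053333…, 0.02, 0 → R0 = 2.086667…
x·lx·mx: 0, 0.64, 1.573333…, 1.4…, 0.48, 0.266667…, 0.12, 0 → Σ = 4.48…
T = 4.48… / 2.086667… = 2.146965… → 2.15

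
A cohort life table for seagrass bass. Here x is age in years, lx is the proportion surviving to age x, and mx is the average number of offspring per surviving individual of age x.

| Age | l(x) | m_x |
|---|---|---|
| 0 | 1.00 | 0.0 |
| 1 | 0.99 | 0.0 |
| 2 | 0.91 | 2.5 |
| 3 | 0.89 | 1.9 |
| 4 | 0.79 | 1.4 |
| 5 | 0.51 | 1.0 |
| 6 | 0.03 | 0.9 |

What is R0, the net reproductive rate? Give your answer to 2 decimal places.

lx·mx by age: 0, 0, 2.275, 1.691, 1.106, 0.51, 0.027
R0 = Σ lx·mx = 5.609 → 5.61

5.61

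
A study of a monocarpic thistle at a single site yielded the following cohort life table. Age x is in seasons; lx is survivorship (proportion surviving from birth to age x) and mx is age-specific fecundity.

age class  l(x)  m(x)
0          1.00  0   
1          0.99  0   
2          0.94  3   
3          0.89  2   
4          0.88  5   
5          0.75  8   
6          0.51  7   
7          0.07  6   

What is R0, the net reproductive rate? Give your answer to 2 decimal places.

lx·mx by age: 0, 0, 2.82, 1.78, 4.4, 6, 3.57, 0.42
R0 = Σ lx·mx = 18.99 → 18.99

18.99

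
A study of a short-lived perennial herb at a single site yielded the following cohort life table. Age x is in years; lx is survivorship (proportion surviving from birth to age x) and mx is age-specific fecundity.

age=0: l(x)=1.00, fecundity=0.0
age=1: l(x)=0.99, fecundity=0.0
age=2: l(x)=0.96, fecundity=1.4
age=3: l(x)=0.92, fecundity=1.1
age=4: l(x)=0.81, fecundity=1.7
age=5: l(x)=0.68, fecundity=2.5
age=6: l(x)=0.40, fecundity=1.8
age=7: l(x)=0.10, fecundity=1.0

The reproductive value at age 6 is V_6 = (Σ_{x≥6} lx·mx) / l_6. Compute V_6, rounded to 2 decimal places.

lx·mx for x ≥ 6: 0.72, 0.1 → sum = 0.82
V_6 = 0.82 / l_6 = 0.82 / 0.4 = 2.05 → 2.05

2.05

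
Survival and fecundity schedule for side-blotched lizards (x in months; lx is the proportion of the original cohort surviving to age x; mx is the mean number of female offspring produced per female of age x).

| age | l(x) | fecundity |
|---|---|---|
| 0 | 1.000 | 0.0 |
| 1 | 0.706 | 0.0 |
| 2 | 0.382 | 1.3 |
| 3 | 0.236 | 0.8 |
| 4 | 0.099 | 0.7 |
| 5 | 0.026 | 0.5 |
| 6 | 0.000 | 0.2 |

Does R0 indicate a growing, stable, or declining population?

R0 = Σ lx·mx = 0 + 0 + 0.4966 + 0.1888 + 0.0693 + 0.013 + 0 = 0.7677
R0 < 1, so the population is declining.

declining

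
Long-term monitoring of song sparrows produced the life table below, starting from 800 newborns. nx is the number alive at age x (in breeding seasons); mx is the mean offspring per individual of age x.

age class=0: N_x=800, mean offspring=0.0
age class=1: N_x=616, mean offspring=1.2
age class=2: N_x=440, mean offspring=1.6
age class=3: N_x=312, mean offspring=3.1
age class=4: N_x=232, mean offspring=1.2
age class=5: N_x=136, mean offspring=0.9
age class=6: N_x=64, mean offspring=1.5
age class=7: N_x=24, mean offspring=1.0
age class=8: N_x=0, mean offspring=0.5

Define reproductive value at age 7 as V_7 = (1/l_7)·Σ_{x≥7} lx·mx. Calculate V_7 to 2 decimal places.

lx = nx/n0 = nx/800: 1, 0.77, 0.55, 0.39, 0.29, 0.17, 0.08, 0.03, 0
lx·mx for x ≥ 7: 0.03, 0 → sum = 0.03
V_7 = 0.03 / l_7 = 0.03 / 0.03 = 1 → 1.00

1.00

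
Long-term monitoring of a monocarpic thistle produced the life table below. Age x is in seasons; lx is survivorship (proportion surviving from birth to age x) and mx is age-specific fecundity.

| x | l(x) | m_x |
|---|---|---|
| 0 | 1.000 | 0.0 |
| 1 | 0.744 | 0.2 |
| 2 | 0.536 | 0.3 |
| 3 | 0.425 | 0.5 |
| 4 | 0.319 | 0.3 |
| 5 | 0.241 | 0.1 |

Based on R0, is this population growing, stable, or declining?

R0 = Σ lx·mx = 0 + 0.1488 + 0.1608 + 0.2125 + 0.0957 + 0.0241 = 0.6419
R0 < 1, so the population is declining.

declining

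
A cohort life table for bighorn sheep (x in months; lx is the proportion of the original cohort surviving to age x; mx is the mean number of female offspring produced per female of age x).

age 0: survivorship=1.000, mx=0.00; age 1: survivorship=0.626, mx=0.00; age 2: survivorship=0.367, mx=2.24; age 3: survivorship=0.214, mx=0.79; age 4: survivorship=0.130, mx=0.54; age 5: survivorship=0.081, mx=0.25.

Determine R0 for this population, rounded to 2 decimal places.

1.08

lx·mx by age: 0, 0, 0.82208, 0.16906, 0.0702, 0.02025
R0 = Σ lx·mx = 1.08159 → 1.08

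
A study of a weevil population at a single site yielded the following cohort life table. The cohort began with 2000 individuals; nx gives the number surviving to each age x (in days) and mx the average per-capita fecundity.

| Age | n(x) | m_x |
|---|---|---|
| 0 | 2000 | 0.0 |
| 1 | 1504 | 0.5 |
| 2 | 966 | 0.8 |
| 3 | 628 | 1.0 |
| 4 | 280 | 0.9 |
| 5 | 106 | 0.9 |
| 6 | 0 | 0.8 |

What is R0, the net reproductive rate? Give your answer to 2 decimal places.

1.25

lx = nx/n0 = nx/2000: 1, 0.752, 0.483, 0.314, 0.14, 0.053, 0
lx·mx by age: 0, 0.376, 0.3864, 0.314, 0.126, 0.0477, 0
R0 = Σ lx·mx = 1.2501 → 1.25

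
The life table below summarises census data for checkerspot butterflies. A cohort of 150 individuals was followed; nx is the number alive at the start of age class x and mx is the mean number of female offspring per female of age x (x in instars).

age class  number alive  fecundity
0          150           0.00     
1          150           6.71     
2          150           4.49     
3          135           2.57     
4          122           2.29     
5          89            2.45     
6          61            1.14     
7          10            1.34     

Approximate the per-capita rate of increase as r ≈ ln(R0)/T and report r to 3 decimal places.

1.218

lx = nx/n0 = nx/150: 1, 1, 1, 0.9, 0.81333…, 0.59333…, 0.40667…, 0.06667…
R0 = Σ lx·mx = 0 + 6.71 + 4.49 + 2.313 + 1.86253… + 1.45367… + 0.4636… + 0.08933… = 17.382133…
Σ x·lx·mx = 40.7544…; T = 40.7544…/17.382133… = 2.34461…
r ≈ ln(R0)/T = ln(17.382133…)/2.34461… = 1.21787… → 1.218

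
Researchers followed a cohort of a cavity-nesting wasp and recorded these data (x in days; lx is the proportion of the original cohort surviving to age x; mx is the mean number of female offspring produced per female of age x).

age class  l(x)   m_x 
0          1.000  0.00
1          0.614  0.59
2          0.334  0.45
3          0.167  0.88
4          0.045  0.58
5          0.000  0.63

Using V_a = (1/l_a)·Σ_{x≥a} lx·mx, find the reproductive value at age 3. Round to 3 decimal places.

1.036

lx·mx for x ≥ 3: 0.14696, 0.0261, 0 → sum = 0.17306
V_3 = 0.17306 / l_3 = 0.17306 / 0.167 = 1.036287… → 1.036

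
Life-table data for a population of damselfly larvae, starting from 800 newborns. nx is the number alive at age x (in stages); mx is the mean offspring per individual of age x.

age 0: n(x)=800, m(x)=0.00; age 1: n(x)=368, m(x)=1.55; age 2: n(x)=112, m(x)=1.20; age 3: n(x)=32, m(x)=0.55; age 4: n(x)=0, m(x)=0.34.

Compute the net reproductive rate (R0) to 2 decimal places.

lx = nx/n0 = nx/800: 1, 0.46, 0.14, 0.04, 0
lx·mx by age: 0, 0.713, 0.168, 0.022, 0
R0 = Σ lx·mx = 0.903 → 0.90

0.90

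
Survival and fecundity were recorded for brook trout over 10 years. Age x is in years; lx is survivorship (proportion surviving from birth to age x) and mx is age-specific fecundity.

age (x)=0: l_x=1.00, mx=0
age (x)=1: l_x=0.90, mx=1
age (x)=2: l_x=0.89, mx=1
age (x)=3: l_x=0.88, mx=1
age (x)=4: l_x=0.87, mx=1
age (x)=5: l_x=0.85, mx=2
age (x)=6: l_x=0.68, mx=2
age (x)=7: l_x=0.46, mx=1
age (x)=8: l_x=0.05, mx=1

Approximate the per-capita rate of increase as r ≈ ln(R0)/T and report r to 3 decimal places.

R0 = Σ lx·mx = 0 + 0.9 + 0.89 + 0.88 + 0.87 + 1.7 + 1.36 + 0.46 + 0.05 = 7.11
Σ x·lx·mx = 29.08; T = 29.08/7.11 = 4.09001…
r ≈ ln(R0)/T = ln(7.11)/4.09001… = 0.47958… → 0.480

0.480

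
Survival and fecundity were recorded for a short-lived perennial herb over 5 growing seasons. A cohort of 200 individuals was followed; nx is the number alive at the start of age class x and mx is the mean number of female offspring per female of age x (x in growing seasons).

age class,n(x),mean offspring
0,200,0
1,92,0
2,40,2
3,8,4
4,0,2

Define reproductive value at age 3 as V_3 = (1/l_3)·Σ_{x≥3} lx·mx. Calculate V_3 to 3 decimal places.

lx = nx/n0 = nx/200: 1, 0.46, 0.2, 0.04, 0
lx·mx for x ≥ 3: 0.16, 0 → sum = 0.16
V_3 = 0.16 / l_3 = 0.16 / 0.04 = 4 → 4.000

4.000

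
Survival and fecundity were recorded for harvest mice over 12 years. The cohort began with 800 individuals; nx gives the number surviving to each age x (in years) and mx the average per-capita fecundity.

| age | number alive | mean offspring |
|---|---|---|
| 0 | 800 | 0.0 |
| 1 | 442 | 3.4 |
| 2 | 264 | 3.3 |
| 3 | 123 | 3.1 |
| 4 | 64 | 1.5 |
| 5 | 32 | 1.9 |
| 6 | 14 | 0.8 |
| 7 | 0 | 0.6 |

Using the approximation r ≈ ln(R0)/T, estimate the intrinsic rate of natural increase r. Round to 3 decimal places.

lx = nx/n0 = nx/800: 1, 0.5525, 0.33, 0.15375, 0.08, 0.04, 0.0175, 0
R0 = Σ lx·mx = 0 + 1.8785 + 1.089 + 0.47663… + 0.12 + 0.076 + 0.014 + 0 = 3.654125
Σ x·lx·mx = 6.430375; T = 6.430375/3.654125 = 1.75976…
r ≈ ln(R0)/T = ln(3.654125)/1.75976… = 0.73638… → 0.736

0.736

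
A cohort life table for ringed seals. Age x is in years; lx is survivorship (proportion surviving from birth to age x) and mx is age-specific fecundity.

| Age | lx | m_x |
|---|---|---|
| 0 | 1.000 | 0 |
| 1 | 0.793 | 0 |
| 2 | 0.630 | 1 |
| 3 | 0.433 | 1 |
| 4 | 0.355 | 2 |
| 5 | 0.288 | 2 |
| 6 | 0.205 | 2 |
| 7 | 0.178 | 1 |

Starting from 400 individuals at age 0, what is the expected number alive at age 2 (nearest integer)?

Expected survivors = N0 · l_2 = 400 × 0.630 = 252 → 252

252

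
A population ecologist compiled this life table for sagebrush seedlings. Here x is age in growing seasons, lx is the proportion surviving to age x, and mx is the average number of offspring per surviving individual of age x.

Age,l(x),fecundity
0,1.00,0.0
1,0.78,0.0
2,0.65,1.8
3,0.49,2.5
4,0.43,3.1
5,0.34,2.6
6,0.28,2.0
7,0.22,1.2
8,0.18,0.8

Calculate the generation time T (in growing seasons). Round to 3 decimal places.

3.965

lx·mx: 0, 0, 1.17, 1.225, 1.333, 0.884, 0.56, 0.264, 0.144 → R0 = 5.58
x·lx·mx: 0, 0, 2.34, 3.675, 5.332, 4.42, 3.36, 1.848, 1.152 → Σ = 22.127
T = 22.127 / 5.58 = 3.965412… → 3.965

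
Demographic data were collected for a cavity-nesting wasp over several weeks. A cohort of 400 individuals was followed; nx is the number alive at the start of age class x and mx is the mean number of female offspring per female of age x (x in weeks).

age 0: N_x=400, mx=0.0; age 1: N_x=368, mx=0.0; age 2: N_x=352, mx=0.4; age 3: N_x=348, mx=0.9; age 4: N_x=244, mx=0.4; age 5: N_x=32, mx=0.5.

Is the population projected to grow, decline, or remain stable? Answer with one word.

lx = nx/n0 = nx/400: 1, 0.92, 0.88, 0.87, 0.61, 0.08
R0 = Σ lx·mx = 0 + 0 + 0.352 + 0.783 + 0.244 + 0.04 = 1.419
R0 > 1, so the population is growing.

growing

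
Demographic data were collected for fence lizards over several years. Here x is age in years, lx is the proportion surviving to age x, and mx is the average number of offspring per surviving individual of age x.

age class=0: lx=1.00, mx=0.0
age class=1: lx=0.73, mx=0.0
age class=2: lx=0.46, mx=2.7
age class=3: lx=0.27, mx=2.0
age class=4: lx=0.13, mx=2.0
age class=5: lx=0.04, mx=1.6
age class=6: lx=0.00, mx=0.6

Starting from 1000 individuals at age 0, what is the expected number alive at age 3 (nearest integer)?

Expected survivors = N0 · l_3 = 1000 × 0.27 = 270 → 270

270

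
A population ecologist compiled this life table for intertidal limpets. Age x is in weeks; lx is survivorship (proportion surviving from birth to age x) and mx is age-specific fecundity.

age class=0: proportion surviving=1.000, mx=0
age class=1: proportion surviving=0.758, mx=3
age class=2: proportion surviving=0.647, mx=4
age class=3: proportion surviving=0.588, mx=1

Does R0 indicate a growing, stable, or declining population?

R0 = Σ lx·mx = 0 + 2.274 + 2.588 + 0.588 = 5.45
R0 > 1, so the population is growing.

growing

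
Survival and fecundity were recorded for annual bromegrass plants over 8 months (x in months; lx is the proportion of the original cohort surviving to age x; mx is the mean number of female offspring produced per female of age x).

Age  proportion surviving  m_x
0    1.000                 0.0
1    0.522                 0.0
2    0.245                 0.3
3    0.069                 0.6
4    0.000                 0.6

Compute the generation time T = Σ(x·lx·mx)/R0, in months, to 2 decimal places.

2.36

lx·mx: 0, 0, 0.0735, 0.0414, 0 → R0 = 0.1149
x·lx·mx: 0, 0, 0.147, 0.1242, 0 → Σ = 0.2712
T = 0.2712 / 0.1149 = 2.360313… → 2.36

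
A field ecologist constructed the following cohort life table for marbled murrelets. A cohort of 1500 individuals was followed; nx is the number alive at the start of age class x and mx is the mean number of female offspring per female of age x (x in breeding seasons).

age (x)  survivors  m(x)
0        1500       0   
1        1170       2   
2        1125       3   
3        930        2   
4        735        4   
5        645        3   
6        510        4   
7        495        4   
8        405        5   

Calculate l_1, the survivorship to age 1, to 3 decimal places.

0.780

l_1 = n_1/n_0 = 1170/1500 = 0.78 → 0.780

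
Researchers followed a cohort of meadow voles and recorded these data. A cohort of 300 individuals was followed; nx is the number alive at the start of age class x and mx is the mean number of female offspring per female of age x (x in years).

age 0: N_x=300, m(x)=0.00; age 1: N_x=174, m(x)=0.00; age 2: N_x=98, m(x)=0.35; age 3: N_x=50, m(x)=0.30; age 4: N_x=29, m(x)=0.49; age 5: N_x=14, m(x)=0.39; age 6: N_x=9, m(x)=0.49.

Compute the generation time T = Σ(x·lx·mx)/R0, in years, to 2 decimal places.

lx = nx/n0 = nx/300: 1, 0.58, 0.32667…, 0.16667…, 0.09667…, 0.04667…, 0.03
lx·mx: 0, 0, 0.114333…, 0.05…, 0.047367…, 0.0182…, 0.0147 → R0 = 0.2446…
x·lx·mx: 0, 0, 0.228667…, 0.15…, 0.189467…, 0.091…, 0.0882 → Σ = 0.747333…
T = 0.747333… / 0.2446… = 3.055328… → 3.06

3.06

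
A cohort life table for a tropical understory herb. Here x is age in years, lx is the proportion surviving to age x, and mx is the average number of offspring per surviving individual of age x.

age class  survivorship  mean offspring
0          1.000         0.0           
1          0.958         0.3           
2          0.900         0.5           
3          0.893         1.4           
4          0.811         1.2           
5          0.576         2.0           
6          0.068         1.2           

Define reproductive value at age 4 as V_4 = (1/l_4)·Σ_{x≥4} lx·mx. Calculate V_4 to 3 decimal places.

2.721

lx·mx for x ≥ 4: 0.9732, 1.152, 0.0816 → sum = 2.2068
V_4 = 2.2068 / l_4 = 2.2068 / 0.811 = 2.721085… → 2.721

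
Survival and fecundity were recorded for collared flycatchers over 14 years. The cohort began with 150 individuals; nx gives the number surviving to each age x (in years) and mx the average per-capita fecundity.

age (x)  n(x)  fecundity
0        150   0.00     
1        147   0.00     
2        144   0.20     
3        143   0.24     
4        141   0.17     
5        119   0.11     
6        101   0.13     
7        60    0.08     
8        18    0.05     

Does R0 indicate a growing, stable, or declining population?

lx = nx/n0 = nx/150: 1, 0.98, 0.96, 0.95333…, 0.94, 0.79333…, 0.67333…, 0.4, 0.12
R0 = Σ lx·mx = 0 + 0 + 0.192 + 0.2288… + 0.1598 + 0.087267… + 0.087533… + 0.032 + 0.006 = 0.7934…
R0 < 1, so the population is declining.

declining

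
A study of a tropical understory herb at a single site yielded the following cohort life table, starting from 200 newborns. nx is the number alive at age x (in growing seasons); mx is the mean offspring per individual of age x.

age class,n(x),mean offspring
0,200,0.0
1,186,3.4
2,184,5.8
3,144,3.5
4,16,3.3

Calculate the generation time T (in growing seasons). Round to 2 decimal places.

1.99

lx = nx/n0 = nx/200: 1, 0.93, 0.92, 0.72, 0.08
lx·mx: 0, 3.162, 5.336, 2.52, 0.264 → R0 = 11.282
x·lx·mx: 0, 3.162, 10.672, 7.56, 1.056 → Σ = 22.45
T = 22.45 / 11.282 = 1.989895… → 1.99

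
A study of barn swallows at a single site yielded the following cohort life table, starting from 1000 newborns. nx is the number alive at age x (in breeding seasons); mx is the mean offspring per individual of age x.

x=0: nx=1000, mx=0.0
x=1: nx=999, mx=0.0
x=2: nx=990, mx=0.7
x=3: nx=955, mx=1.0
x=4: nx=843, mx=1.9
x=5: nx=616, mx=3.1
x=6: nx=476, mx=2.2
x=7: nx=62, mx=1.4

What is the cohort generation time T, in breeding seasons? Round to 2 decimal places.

4.31

lx = nx/n0 = nx/1000: 1, 0.999, 0.99, 0.955, 0.843, 0.616, 0.476, 0.062
lx·mx: 0, 0, 0.693, 0.955, 1.6017, 1.9096, 1.0472, 0.0868 → R0 = 6.2933
x·lx·mx: 0, 0, 1.386, 2.865, 6.4068, 9.548, 6.2832, 0.6076 → Σ = 27.0966
T = 27.0966 / 6.2933 = 4.305627… → 4.31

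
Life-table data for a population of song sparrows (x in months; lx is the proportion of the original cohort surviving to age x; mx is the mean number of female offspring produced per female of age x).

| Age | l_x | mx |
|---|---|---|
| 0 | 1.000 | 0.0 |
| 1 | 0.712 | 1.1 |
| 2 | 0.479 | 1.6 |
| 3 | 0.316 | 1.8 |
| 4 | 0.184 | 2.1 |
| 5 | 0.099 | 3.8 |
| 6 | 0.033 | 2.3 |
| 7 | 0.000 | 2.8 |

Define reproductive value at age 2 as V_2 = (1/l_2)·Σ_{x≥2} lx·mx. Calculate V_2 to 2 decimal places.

lx·mx for x ≥ 2: 0.7664, 0.5688, 0.3864, 0.3762, 0.0759, 0 → sum = 2.1737
V_2 = 2.1737 / l_2 = 2.1737 / 0.479 = 4.537996… → 4.54

4.54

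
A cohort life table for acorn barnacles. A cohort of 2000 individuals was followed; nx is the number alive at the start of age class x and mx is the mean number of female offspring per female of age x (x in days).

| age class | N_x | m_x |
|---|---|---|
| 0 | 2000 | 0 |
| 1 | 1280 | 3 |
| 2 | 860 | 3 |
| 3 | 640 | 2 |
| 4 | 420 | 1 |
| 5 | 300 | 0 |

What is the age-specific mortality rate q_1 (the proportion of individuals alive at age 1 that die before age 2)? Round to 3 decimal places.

lx = nx/n0 = nx/2000: 1, 0.64, 0.43, 0.32, 0.21, 0.15
q_1 = (l_1 − l_2) / l_1 = (0.64 − 0.43) / 0.64
     = 0.21 / 0.64 = 0.328125 → 0.328

0.328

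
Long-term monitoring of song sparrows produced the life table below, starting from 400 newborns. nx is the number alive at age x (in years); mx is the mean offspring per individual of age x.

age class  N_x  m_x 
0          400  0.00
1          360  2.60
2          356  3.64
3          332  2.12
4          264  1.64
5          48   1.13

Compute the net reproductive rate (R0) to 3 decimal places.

8.557

lx = nx/n0 = nx/400: 1, 0.9, 0.89, 0.83, 0.66, 0.12
lx·mx by age: 0, 2.34, 3.2396, 1.7596, 1.0824, 0.1356
R0 = Σ lx·mx = 8.5572 → 8.557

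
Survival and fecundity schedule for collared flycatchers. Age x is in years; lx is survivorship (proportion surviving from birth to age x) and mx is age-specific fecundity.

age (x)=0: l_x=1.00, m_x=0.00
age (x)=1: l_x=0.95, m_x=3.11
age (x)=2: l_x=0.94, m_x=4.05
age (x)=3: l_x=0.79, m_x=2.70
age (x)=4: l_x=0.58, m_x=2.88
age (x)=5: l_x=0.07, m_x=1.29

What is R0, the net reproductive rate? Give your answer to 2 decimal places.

10.66

lx·mx by age: 0, 2.9545, 3.807, 2.133, 1.6704, 0.0903
R0 = Σ lx·mx = 10.6552 → 10.66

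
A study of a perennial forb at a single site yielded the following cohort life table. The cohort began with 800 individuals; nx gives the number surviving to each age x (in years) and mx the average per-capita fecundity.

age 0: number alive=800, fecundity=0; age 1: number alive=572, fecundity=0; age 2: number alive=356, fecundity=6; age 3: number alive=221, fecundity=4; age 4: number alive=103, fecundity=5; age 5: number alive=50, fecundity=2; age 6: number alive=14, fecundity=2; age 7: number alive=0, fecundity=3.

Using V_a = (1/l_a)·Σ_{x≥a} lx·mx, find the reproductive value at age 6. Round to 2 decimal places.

2.00

lx = nx/n0 = nx/800: 1, 0.715, 0.445, 0.27625, 0.12875, 0.0625, 0.0175, 0
lx·mx for x ≥ 6: 0.035, 0 → sum = 0.035
V_6 = 0.035 / l_6 = 0.035 / 0.0175 = 2 → 2.00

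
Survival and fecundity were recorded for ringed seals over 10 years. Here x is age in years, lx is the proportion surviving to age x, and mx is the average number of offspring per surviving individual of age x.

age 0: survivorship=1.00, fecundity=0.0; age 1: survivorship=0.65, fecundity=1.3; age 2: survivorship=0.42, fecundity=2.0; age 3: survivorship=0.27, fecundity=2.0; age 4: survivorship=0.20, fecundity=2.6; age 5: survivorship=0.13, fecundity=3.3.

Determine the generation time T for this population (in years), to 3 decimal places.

lx·mx: 0, 0.845, 0.84, 0.54, 0.52, 0.429 → R0 = 3.174
x·lx·mx: 0, 0.845, 1.68, 1.62, 2.08, 2.145 → Σ = 8.37
T = 8.37 / 3.174 = 2.637051… → 2.637

2.637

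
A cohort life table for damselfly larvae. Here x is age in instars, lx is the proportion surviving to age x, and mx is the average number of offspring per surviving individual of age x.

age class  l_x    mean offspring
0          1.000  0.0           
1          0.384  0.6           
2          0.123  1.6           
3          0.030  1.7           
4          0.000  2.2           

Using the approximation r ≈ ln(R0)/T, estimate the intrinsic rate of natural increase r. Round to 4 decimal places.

-0.4540

R0 = Σ lx·mx = 0 + 0.2304 + 0.1968 + 0.051 + 0 = 0.4782
Σ x·lx·mx = 0.777; T = 0.777/0.4782 = 1.62484…
r ≈ ln(R0)/T = ln(0.4782)/1.62484… = -0.454029… → -0.4540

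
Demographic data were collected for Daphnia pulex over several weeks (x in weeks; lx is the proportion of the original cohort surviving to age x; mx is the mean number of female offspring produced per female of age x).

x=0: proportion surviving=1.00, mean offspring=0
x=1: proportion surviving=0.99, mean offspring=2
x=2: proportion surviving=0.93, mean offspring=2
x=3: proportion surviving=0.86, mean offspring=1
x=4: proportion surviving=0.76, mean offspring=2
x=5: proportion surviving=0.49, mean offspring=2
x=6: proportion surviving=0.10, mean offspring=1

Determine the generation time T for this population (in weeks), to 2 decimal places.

lx·mx: 0, 1.98, 1.86, 0.86, 1.52, 0.98, 0.1 → R0 = 7.3
x·lx·mx: 0, 1.98, 3.72, 2.58, 6.08, 4.9, 0.6 → Σ = 19.86
T = 19.86 / 7.3 = 2.720548… → 2.72

2.72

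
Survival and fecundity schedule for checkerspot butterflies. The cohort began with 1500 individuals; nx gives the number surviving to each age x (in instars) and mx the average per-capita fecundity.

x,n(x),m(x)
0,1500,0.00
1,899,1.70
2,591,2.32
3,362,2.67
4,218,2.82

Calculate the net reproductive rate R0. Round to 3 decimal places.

lx = nx/n0 = nx/1500: 1, 0.59933…, 0.394, 0.24133…, 0.14533…
lx·mx by age: 0, 1.018867…, 0.91408, 0.64436…, 0.40984…
R0 = Σ lx·mx = 2.987147… → 2.987

2.987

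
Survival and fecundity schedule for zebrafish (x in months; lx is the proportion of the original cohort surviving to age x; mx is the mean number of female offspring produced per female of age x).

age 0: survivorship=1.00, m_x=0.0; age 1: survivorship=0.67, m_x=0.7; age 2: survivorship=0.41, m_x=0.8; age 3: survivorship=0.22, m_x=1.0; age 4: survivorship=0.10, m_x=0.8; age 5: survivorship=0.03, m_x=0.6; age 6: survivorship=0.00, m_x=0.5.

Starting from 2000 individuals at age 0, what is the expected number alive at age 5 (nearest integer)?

Expected survivors = N0 · l_5 = 2000 × 0.03 = 60 → 60

60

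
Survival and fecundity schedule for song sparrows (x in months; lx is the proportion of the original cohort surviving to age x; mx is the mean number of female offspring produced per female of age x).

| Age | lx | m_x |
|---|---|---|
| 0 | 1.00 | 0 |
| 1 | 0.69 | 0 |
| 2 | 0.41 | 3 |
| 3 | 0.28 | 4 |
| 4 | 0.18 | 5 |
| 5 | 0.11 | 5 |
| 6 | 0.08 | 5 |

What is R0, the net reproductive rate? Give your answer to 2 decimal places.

lx·mx by age: 0, 0, 1.23, 1.12, 0.9, 0.55, 0.4
R0 = Σ lx·mx = 4.2 → 4.20

4.20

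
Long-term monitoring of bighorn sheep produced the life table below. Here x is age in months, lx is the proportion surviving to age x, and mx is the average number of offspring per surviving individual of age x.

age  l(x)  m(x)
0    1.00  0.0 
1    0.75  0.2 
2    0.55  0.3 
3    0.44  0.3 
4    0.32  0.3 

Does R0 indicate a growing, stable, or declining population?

declining

R0 = Σ lx·mx = 0 + 0.15 + 0.165 + 0.132 + 0.096 = 0.543
R0 < 1, so the population is declining.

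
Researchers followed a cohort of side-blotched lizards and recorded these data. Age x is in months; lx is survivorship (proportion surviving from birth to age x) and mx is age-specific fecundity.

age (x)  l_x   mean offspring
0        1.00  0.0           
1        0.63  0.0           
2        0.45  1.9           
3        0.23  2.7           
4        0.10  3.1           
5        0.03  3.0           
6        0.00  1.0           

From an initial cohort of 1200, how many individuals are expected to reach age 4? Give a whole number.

120

Expected survivors = N0 · l_4 = 1200 × 0.10 = 120 → 120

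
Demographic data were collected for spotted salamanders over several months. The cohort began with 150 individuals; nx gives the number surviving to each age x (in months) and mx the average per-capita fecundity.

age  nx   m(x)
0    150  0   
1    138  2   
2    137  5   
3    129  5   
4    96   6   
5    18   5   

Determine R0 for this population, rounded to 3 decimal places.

lx = nx/n0 = nx/150: 1, 0.92, 0.91333…, 0.86, 0.64, 0.12
lx·mx by age: 0, 1.84, 4.566667…, 4.3, 3.84, 0.6
R0 = Σ lx·mx = 15.146667… → 15.147

15.147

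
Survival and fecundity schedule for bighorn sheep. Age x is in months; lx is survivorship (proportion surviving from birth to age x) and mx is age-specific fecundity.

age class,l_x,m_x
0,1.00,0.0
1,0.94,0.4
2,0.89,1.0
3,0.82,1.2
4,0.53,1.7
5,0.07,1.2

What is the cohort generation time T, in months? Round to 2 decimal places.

2.82

lx·mx: 0, 0.376, 0.89, 0.984, 0.901, 0.084 → R0 = 3.235
x·lx·mx: 0, 0.376, 1.78, 2.952, 3.604, 0.42 → Σ = 9.132
T = 9.132 / 3.235 = 2.822875… → 2.82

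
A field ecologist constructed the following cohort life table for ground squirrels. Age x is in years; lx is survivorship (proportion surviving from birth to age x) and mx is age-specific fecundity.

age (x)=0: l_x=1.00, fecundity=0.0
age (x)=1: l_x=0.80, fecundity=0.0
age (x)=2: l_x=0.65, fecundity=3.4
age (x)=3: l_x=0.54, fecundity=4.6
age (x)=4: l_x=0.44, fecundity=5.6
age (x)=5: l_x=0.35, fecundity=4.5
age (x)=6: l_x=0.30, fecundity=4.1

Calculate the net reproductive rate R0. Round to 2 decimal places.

9.96

lx·mx by age: 0, 0, 2.21, 2.484, 2.464, 1.575, 1.23
R0 = Σ lx·mx = 9.963 → 9.96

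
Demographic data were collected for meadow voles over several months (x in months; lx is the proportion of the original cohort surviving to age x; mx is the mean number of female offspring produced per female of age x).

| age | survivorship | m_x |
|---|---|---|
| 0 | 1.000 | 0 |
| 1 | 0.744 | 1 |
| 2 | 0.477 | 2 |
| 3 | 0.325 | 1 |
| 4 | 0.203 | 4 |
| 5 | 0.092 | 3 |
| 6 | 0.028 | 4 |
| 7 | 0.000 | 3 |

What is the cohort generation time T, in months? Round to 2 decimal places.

2.77

lx·mx: 0, 0.744, 0.954, 0.325, 0.812, 0.276, 0.112, 0 → R0 = 3.223
x·lx·mx: 0, 0.744, 1.908, 0.975, 3.248, 1.38, 0.672, 0 → Σ = 8.927
T = 8.927 / 3.223 = 2.76978… → 2.77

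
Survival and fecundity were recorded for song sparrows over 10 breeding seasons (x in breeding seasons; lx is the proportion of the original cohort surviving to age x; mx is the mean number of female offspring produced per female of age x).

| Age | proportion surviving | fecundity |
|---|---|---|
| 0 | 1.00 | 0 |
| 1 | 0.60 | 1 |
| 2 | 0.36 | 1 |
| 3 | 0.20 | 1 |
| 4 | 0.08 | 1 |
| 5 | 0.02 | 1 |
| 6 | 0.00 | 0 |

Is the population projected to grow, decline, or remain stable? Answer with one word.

growing

R0 = Σ lx·mx = 0 + 0.6 + 0.36 + 0.2 + 0.08 + 0.02 + 0 = 1.26
R0 > 1, so the population is growing.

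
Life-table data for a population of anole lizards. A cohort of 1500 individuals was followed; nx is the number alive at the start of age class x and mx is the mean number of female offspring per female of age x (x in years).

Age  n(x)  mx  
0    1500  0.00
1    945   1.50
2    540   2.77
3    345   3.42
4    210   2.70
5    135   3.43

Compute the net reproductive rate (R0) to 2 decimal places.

lx = nx/n0 = nx/1500: 1, 0.63, 0.36, 0.23, 0.14, 0.09
lx·mx by age: 0, 0.945, 0.9972, 0.7866, 0.378, 0.3087
R0 = Σ lx·mx = 3.4155 → 3.42

3.42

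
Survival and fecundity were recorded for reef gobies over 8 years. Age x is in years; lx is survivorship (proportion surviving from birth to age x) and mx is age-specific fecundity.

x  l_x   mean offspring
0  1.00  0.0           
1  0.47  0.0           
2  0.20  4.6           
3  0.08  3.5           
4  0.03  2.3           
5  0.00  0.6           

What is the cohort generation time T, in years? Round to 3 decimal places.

lx·mx: 0, 0, 0.92, 0.28, 0.069, 0 → R0 = 1.269
x·lx·mx: 0, 0, 1.84, 0.84, 0.276, 0 → Σ = 2.956
T = 2.956 / 1.269 = 2.329393… → 2.329

2.329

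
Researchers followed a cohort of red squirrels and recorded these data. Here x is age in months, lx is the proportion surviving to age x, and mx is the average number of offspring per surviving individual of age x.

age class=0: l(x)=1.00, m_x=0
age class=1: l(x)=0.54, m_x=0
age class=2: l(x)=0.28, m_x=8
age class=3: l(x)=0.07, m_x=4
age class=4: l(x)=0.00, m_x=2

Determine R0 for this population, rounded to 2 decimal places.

2.52

lx·mx by age: 0, 0, 2.24, 0.28, 0
R0 = Σ lx·mx = 2.52 → 2.52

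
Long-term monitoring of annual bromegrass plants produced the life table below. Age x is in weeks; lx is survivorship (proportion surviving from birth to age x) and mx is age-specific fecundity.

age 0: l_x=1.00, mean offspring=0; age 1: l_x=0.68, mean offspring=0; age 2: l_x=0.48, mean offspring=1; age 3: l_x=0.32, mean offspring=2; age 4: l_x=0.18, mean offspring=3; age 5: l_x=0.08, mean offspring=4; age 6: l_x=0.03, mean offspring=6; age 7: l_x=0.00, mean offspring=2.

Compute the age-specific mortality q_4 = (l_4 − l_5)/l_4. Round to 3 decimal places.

0.556

q_4 = (l_4 − l_5) / l_4 = (0.18 − 0.08) / 0.18
     = 0.1 / 0.18 = 0.555556… → 0.556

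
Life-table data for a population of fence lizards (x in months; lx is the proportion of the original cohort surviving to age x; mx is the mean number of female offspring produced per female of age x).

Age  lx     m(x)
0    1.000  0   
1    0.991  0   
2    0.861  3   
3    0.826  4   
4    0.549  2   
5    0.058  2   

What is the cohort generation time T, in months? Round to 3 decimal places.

lx·mx: 0, 0, 2.583, 3.304, 1.098, 0.116 → R0 = 7.101
x·lx·mx: 0, 0, 5.166, 9.912, 4.392, 0.58 → Σ = 20.05
T = 20.05 / 7.101 = 2.823546… → 2.824

2.824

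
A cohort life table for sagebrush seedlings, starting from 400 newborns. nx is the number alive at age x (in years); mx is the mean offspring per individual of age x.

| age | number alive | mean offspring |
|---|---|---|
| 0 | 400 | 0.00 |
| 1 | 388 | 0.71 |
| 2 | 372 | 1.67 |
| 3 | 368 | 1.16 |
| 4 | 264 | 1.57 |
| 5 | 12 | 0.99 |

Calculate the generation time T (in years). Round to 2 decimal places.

2.58

lx = nx/n0 = nx/400: 1, 0.97, 0.93, 0.92, 0.66, 0.03
lx·mx: 0, 0.6887, 1.5531, 1.0672, 1.0362, 0.0297 → R0 = 4.3749
x·lx·mx: 0, 0.6887, 3.1062, 3.2016, 4.1448, 0.1485 → Σ = 11.2898
T = 11.2898 / 4.3749 = 2.580585… → 2.58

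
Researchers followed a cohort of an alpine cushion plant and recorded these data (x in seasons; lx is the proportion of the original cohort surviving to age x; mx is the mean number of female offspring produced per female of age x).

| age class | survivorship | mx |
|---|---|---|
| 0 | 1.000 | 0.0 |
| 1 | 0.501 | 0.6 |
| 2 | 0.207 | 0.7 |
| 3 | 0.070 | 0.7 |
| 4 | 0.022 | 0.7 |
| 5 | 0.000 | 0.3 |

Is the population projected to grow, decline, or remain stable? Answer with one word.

R0 = Σ lx·mx = 0 + 0.3006 + 0.1449 + 0.049 + 0.0154 + 0 = 0.5099
R0 < 1, so the population is declining.

declining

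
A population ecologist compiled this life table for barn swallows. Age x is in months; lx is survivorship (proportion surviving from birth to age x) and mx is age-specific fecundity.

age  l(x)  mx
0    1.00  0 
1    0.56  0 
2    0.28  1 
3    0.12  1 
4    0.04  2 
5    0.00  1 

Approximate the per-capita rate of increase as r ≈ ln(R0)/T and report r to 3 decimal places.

R0 = Σ lx·mx = 0 + 0 + 0.28 + 0.12 + 0.08 + 0 = 0.48
Σ x·lx·mx = 1.24; T = 1.24/0.48 = 2.58333…
r ≈ ln(R0)/T = ln(0.48)/2.58333… = -0.28412… → -0.284

-0.284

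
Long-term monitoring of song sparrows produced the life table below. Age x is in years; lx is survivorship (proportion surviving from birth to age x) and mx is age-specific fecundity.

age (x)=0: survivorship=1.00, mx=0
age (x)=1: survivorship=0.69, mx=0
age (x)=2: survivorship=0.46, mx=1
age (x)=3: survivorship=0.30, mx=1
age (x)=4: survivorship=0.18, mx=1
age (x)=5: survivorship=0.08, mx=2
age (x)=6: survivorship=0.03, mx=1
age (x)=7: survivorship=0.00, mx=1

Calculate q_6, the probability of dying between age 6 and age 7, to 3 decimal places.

1.000

q_6 = (l_6 − l_7) / l_6 = (0.03 − 0) / 0.03
     = 0.03 / 0.03 = 1 → 1.000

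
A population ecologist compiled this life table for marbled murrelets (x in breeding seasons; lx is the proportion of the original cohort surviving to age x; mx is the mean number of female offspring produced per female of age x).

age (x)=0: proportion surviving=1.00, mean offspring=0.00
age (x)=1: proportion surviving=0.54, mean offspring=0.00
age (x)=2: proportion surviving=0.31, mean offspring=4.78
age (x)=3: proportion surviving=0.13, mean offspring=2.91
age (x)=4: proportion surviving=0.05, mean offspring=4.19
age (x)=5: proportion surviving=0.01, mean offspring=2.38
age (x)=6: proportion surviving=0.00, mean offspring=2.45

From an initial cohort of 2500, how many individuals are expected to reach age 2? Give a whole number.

775

Expected survivors = N0 · l_2 = 2500 × 0.31 = 775 → 775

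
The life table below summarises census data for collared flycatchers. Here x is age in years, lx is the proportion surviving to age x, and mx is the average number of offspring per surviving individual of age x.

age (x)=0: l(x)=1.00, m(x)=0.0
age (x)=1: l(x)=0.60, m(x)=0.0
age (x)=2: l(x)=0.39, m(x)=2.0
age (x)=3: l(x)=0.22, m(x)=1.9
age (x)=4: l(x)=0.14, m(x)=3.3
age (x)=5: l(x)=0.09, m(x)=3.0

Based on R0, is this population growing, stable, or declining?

R0 = Σ lx·mx = 0 + 0 + 0.78 + 0.418 + 0.462 + 0.27 = 1.93
R0 > 1, so the population is growing.

growing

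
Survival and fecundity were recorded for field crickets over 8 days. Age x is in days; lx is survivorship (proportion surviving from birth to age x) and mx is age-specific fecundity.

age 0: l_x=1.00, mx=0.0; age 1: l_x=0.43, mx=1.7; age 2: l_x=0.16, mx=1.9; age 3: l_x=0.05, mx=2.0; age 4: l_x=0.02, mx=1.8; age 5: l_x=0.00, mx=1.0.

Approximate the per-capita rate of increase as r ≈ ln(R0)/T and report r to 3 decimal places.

R0 = Σ lx·mx = 0 + 0.731 + 0.304 + 0.1 + 0.036 + 0 = 1.171
Σ x·lx·mx = 1.783; T = 1.783/1.171 = 1.52263…
r ≈ ln(R0)/T = ln(1.171)/1.52263… = 0.10367… → 0.104

0.104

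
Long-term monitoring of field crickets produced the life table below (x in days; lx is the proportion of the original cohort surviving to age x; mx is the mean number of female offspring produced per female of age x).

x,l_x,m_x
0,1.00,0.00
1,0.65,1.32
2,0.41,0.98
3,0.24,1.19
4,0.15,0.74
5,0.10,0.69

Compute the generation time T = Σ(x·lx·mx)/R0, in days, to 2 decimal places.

1.92

lx·mx: 0, 0.858, 0.4018, 0.2856, 0.111, 0.069 → R0 = 1.7254
x·lx·mx: 0, 0.858, 0.8036, 0.8568, 0.444, 0.345 → Σ = 3.3074
T = 3.3074 / 1.7254 = 1.916889… → 1.92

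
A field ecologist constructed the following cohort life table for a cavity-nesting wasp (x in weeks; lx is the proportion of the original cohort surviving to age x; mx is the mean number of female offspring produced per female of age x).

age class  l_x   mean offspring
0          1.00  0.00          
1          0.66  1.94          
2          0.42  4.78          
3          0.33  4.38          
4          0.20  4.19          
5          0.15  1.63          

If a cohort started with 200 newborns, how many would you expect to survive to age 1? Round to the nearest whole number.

Expected survivors = N0 · l_1 = 200 × 0.66 = 132 → 132

132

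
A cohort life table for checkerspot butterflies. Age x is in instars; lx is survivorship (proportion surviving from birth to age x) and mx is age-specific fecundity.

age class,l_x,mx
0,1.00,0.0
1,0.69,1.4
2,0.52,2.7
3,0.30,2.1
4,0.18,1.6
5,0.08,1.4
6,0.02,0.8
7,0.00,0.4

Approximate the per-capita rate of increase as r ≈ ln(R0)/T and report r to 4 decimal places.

R0 = Σ lx·mx = 0 + 0.966 + 1.404 + 0.63 + 0.288 + 0.112 + 0.016 + 0 = 3.416
Σ x·lx·mx = 7.472; T = 7.472/3.416 = 2.18735…
r ≈ ln(R0)/T = ln(3.416)/2.18735… = 0.561624… → 0.5616

0.5616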